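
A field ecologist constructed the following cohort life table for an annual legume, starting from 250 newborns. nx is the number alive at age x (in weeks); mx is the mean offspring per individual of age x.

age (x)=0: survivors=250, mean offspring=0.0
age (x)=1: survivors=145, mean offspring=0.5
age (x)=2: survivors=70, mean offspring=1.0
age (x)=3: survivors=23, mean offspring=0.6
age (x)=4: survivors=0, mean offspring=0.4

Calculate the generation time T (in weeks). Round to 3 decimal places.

1.624

lx = nx/n0 = nx/250: 1, 0.58, 0.28, 0.092, 0
lx·mx: 0, 0.29, 0.28, 0.0552, 0 → R0 = 0.6252
x·lx·mx: 0, 0.29, 0.56, 0.1656, 0 → Σ = 1.0156
T = 1.0156 / 0.6252 = 1.62444… → 1.624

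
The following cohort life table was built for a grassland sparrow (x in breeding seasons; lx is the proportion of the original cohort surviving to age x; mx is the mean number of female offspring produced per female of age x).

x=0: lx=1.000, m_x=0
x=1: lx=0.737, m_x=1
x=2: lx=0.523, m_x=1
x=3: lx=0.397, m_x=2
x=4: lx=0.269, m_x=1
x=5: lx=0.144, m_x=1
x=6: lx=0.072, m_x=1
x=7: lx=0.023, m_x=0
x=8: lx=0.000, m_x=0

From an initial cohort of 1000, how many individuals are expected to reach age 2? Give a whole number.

523

Expected survivors = N0 · l_2 = 1000 × 0.523 = 523 → 523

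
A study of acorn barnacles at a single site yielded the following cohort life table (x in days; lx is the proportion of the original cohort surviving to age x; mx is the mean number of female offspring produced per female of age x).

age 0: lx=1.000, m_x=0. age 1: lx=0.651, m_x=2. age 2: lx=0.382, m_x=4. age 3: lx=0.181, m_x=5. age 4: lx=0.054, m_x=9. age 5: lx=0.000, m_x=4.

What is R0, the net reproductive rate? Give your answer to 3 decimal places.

4.221

lx·mx by age: 0, 1.302, 1.528, 0.905, 0.486, 0
R0 = Σ lx·mx = 4.221 → 4.221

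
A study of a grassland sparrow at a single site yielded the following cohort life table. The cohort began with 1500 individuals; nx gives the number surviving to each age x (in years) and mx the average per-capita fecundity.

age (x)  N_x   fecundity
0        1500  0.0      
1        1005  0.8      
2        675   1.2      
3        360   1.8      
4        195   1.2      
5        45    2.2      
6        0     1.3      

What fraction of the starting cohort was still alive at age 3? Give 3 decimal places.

0.240

l_3 = n_3/n_0 = 360/1500 = 0.24 → 0.240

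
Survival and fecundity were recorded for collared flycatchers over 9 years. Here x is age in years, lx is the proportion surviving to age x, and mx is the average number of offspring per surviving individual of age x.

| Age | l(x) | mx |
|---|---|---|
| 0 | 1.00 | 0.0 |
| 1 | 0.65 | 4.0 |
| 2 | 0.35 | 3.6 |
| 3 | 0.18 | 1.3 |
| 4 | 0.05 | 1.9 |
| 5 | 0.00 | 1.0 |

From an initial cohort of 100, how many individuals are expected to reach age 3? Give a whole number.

Expected survivors = N0 · l_3 = 100 × 0.18 = 18 → 18

18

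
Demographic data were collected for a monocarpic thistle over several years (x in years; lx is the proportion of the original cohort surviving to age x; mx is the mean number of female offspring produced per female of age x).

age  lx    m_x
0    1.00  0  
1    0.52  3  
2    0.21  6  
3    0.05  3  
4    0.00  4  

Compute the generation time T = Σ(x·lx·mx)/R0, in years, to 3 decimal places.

lx·mx: 0, 1.56, 1.26, 0.15, 0 → R0 = 2.97
x·lx·mx: 0, 1.56, 2.52, 0.45, 0 → Σ = 4.53
T = 4.53 / 2.97 = 1.525253… → 1.525

1.525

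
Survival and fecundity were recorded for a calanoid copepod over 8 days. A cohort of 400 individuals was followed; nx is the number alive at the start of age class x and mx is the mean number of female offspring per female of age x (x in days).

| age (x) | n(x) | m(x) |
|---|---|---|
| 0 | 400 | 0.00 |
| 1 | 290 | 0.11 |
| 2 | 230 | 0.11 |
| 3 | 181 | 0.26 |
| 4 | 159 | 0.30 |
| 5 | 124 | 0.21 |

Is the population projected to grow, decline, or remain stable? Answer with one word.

declining

lx = nx/n0 = nx/400: 1, 0.725, 0.575, 0.4525, 0.3975, 0.31
R0 = Σ lx·mx = 0 + 0.07975 + 0.06325 + 0.11765 + 0.11925 + 0.0651 = 0.445
R0 < 1, so the population is declining.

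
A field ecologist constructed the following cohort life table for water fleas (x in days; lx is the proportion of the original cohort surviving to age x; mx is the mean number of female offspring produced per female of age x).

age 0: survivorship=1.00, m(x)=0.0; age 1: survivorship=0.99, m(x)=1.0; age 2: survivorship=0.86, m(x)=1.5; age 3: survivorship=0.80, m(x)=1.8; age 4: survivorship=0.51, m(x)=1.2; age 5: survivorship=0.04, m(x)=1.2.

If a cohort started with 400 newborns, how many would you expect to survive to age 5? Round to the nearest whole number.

Expected survivors = N0 · l_5 = 400 × 0.04 = 16 → 16

16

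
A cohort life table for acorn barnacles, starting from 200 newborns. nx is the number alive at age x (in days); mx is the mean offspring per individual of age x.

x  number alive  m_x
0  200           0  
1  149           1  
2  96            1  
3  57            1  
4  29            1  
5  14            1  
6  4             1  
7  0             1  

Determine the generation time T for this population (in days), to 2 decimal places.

2.07

lx = nx/n0 = nx/200: 1, 0.745, 0.48, 0.285, 0.145, 0.07, 0.02, 0
lx·mx: 0, 0.745, 0.48, 0.285, 0.145, 0.07, 0.02, 0 → R0 = 1.745
x·lx·mx: 0, 0.745, 0.96, 0.855, 0.58, 0.35, 0.12, 0 → Σ = 3.61
T = 3.61 / 1.745 = 2.068768… → 2.07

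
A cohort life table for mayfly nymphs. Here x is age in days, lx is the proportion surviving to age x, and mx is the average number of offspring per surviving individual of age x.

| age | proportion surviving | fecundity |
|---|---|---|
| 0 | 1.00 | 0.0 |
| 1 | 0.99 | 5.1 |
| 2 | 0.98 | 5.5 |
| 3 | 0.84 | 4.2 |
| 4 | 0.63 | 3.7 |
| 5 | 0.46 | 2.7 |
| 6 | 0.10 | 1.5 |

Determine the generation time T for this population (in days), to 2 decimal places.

2.42

lx·mx: 0, 5.049, 5.39, 3.528, 2.331, 1.242, 0.15 → R0 = 17.69
x·lx·mx: 0, 5.049, 10.78, 10.584, 9.324, 6.21, 0.9 → Σ = 42.847
T = 42.847 / 17.69 = 2.422103… → 2.42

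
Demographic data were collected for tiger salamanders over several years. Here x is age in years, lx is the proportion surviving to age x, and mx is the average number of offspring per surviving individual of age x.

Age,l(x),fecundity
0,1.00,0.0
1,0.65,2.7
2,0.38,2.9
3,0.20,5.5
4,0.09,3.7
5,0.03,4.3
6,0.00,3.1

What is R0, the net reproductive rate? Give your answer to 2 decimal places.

lx·mx by age: 0, 1.755, 1.102, 1.1, 0.333, 0.129, 0
R0 = Σ lx·mx = 4.419 → 4.42

4.42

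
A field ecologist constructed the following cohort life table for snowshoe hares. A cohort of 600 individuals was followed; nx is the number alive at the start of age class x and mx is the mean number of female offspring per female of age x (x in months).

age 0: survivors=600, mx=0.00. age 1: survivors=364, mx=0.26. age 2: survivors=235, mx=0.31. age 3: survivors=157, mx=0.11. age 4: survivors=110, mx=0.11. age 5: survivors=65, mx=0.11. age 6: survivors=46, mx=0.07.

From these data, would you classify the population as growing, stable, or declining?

lx = nx/n0 = nx/600: 1, 0.60667…, 0.39167…, 0.26167…, 0.18333…, 0.10833…, 0.07667…
R0 = Σ lx·mx = 0 + 0.157733… + 0.121417… + 0.028783… + 0.020167… + 0.011917… + 0.005367… = 0.345383…
R0 < 1, so the population is declining.

declining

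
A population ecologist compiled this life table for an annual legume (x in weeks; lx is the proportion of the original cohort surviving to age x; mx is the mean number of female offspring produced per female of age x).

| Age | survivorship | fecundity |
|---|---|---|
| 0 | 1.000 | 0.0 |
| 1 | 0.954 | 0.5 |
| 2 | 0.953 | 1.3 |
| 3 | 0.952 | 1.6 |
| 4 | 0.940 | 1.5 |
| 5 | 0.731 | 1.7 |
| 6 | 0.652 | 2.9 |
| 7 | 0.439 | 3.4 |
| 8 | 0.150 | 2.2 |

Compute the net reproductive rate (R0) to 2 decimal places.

9.61

lx·mx by age: 0, 0.477, 1.2389, 1.5232, 1.41, 1.2427, 1.8908, 1.4926, 0.33
R0 = Σ lx·mx = 9.6052 → 9.61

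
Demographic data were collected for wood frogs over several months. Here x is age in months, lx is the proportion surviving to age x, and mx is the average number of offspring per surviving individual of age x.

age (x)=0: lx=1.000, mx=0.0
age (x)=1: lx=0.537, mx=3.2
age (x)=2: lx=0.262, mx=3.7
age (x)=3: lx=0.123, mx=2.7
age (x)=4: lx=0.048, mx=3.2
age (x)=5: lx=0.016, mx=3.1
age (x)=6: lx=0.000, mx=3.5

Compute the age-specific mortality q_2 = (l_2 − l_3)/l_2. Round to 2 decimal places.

q_2 = (l_2 − l_3) / l_2 = (0.262 − 0.123) / 0.262
     = 0.139 / 0.262 = 0.530534… → 0.53

0.53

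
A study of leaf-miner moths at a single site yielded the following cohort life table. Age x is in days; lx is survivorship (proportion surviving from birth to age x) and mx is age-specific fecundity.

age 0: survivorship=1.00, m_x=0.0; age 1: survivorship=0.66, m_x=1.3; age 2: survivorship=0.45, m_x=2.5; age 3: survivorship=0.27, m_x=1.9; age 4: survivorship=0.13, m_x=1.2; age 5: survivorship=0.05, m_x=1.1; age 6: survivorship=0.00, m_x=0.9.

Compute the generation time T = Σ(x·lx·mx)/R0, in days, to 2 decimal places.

lx·mx: 0, 0.858, 1.125, 0.513, 0.156, 0.055, 0 → R0 = 2.707
x·lx·mx: 0, 0.858, 2.25, 1.539, 0.624, 0.275, 0 → Σ = 5.546
T = 5.546 / 2.707 = 2.048762… → 2.05

2.05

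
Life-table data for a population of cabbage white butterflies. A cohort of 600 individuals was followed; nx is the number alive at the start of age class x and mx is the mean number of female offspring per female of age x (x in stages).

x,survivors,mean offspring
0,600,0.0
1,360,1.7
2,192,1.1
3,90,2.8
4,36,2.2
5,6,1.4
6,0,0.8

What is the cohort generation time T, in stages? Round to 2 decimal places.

lx = nx/n0 = nx/600: 1, 0.6, 0.32, 0.15, 0.06, 0.01, 0
lx·mx: 0, 1.02, 0.352, 0.42, 0.132, 0.014, 0 → R0 = 1.938
x·lx·mx: 0, 1.02, 0.704, 1.26, 0.528, 0.07, 0 → Σ = 3.582
T = 3.582 / 1.938 = 1.848297… → 1.85

1.85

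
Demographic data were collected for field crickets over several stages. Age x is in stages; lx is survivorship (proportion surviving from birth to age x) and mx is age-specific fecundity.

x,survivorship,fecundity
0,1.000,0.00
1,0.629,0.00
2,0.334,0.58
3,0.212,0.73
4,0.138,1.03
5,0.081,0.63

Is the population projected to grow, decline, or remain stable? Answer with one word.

declining

R0 = Σ lx·mx = 0 + 0 + 0.19372 + 0.15476 + 0.14214 + 0.05103 = 0.54165
R0 < 1, so the population is declining.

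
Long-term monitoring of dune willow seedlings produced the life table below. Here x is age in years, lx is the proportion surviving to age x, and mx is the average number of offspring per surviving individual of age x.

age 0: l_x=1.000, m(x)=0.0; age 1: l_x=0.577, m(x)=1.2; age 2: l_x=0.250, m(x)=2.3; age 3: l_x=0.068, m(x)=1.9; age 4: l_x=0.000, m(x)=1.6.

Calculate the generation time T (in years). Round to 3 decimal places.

1.597

lx·mx: 0, 0.6924, 0.575, 0.1292, 0 → R0 = 1.3966
x·lx·mx: 0, 0.6924, 1.15, 0.3876, 0 → Σ = 2.23
T = 2.23 / 1.3966 = 1.596735… → 1.597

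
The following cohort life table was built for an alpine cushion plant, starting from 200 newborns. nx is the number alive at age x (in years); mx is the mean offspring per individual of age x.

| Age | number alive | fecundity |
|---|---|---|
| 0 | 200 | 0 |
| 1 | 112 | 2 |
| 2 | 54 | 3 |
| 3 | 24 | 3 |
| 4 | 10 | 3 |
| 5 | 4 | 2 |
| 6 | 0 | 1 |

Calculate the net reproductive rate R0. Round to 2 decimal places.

2.48

lx = nx/n0 = nx/200: 1, 0.56, 0.27, 0.12, 0.05, 0.02, 0
lx·mx by age: 0, 1.12, 0.81, 0.36, 0.15, 0.04, 0
R0 = Σ lx·mx = 2.48 → 2.48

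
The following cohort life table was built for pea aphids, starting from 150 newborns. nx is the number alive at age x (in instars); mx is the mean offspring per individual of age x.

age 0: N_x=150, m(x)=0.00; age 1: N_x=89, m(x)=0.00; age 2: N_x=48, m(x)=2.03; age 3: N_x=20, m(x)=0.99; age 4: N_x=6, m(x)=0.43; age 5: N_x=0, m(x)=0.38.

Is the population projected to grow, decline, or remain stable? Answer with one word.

lx = nx/n0 = nx/150: 1, 0.59333…, 0.32, 0.13333…, 0.04, 0
R0 = Σ lx·mx = 0 + 0 + 0.6496 + 0.132… + 0.0172 + 0 = 0.7988…
R0 < 1, so the population is declining.

declining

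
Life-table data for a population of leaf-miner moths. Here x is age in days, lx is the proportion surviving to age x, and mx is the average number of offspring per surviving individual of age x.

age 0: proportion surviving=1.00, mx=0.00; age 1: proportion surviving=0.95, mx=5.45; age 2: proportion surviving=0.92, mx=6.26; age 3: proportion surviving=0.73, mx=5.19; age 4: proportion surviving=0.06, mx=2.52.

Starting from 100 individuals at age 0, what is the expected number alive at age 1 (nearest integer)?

95

Expected survivors = N0 · l_1 = 100 × 0.95 = 95 → 95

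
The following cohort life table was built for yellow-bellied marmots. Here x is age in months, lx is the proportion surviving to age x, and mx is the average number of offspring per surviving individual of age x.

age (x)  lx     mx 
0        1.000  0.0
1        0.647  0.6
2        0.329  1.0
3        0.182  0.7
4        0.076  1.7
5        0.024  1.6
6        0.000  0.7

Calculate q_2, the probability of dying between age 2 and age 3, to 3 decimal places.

q_2 = (l_2 − l_3) / l_2 = (0.329 − 0.182) / 0.329
     = 0.147 / 0.329 = 0.446809… → 0.447

0.447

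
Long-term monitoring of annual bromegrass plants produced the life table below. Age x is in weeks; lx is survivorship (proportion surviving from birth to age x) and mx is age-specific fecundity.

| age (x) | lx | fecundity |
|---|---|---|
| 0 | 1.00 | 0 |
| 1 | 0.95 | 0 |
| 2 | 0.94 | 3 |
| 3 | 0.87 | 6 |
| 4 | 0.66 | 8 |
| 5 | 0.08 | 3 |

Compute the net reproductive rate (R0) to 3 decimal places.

lx·mx by age: 0, 0, 2.82, 5.22, 5.28, 0.24
R0 = Σ lx·mx = 13.56 → 13.560

13.560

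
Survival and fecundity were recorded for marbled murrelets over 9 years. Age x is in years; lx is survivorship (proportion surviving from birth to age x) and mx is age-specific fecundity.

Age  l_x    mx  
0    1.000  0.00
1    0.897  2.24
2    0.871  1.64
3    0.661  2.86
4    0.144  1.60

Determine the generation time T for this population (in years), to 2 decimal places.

2.06

lx·mx: 0, 2.00928, 1.42844, 1.89046, 0.2304 → R0 = 5.55858
x·lx·mx: 0, 2.00928, 2.85688, 5.67138, 0.9216 → Σ = 11.45914
T = 11.45914 / 5.55858 = 2.061523… → 2.06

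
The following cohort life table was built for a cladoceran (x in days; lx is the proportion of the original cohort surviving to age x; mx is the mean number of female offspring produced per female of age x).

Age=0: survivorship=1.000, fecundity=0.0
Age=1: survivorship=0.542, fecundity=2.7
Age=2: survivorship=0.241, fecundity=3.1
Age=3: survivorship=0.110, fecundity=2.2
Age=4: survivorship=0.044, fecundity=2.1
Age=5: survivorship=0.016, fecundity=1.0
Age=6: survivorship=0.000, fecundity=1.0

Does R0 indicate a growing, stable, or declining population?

R0 = Σ lx·mx = 0 + 1.4634 + 0.7471 + 0.242 + 0.0924 + 0.016 + 0 = 2.5609
R0 > 1, so the population is growing.

growing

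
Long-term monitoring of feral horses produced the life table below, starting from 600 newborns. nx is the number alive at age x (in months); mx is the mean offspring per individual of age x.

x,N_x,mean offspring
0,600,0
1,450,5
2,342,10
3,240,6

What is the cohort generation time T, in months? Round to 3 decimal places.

1.886

lx = nx/n0 = nx/600: 1, 0.75, 0.57, 0.4
lx·mx: 0, 3.75, 5.7, 2.4 → R0 = 11.85
x·lx·mx: 0, 3.75, 11.4, 7.2 → Σ = 22.35
T = 22.35 / 11.85 = 1.886076… → 1.886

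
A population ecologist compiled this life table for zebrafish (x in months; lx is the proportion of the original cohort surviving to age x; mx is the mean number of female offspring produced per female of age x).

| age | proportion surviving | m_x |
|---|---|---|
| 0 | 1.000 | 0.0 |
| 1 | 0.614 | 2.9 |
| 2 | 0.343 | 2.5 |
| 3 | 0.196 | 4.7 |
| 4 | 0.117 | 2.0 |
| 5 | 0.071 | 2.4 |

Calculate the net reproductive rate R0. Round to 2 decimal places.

lx·mx by age: 0, 1.7806, 0.8575, 0.9212, 0.234, 0.1704
R0 = Σ lx·mx = 3.9637 → 3.96

3.96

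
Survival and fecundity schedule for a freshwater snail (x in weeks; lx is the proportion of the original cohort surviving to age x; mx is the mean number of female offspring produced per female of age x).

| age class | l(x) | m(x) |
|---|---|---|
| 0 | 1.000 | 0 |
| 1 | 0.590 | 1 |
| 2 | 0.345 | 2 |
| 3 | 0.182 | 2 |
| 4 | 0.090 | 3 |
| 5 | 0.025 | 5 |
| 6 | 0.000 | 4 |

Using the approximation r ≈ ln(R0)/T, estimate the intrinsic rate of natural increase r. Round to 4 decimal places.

R0 = Σ lx·mx = 0 + 0.59 + 0.69 + 0.364 + 0.27 + 0.125 + 0 = 2.039
Σ x·lx·mx = 4.767; T = 4.767/2.039 = 2.33791…
r ≈ ln(R0)/T = ln(2.039)/2.33791… = 0.304742… → 0.3047

0.3047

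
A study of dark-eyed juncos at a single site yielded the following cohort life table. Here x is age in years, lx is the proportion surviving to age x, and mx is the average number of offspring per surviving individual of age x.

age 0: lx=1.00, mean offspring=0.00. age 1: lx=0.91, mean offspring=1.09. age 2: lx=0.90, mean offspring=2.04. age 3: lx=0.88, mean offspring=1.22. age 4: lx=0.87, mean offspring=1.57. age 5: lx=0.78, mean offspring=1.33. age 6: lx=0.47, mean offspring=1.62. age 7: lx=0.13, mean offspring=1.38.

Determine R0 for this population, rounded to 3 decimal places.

7.246

lx·mx by age: 0, 0.9919, 1.836, 1.0736, 1.3659, 1.0374, 0.7614, 0.1794
R0 = Σ lx·mx = 7.2456 → 7.246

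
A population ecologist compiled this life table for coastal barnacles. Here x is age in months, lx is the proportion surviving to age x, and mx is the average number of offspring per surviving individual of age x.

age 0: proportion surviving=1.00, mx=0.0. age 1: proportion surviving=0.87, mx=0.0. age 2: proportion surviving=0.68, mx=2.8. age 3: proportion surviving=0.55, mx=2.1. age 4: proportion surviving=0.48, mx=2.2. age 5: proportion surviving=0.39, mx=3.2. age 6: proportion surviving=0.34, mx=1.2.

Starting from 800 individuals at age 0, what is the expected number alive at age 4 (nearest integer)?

Expected survivors = N0 · l_4 = 800 × 0.48 = 384 → 384

384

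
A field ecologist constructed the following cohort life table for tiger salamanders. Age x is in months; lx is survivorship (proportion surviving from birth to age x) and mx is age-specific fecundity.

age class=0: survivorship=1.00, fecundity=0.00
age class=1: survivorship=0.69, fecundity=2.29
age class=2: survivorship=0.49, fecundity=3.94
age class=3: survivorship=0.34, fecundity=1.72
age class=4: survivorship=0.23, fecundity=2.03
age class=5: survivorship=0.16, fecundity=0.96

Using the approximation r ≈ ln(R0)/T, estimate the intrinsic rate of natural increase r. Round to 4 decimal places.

R0 = Σ lx·mx = 0 + 1.5801 + 1.9306 + 0.5848 + 0.4669 + 0.1536 = 4.716
Σ x·lx·mx = 9.8313; T = 9.8313/4.716 = 2.08467…
r ≈ ln(R0)/T = ln(4.716)/2.08467… = 0.743984… → 0.7440

0.7440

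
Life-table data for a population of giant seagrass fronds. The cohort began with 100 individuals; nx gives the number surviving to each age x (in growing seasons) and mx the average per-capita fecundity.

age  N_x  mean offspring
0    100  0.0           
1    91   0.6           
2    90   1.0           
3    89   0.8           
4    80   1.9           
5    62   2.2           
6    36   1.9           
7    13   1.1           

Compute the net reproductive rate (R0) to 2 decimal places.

lx = nx/n0 = nx/100: 1, 0.91, 0.9, 0.89, 0.8, 0.62, 0.36, 0.13
lx·mx by age: 0, 0.546, 0.9, 0.712, 1.52, 1.364, 0.684, 0.143
R0 = Σ lx·mx = 5.869 → 5.87

5.87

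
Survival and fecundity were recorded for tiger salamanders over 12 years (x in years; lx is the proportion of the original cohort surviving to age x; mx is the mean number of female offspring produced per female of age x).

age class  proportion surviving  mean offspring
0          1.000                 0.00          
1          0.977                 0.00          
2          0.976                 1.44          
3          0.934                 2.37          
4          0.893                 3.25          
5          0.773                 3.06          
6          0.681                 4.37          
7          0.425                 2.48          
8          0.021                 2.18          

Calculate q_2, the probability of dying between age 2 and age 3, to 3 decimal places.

q_2 = (l_2 − l_3) / l_2 = (0.976 − 0.934) / 0.976
     = 0.042 / 0.976 = 0.043033… → 0.043

0.043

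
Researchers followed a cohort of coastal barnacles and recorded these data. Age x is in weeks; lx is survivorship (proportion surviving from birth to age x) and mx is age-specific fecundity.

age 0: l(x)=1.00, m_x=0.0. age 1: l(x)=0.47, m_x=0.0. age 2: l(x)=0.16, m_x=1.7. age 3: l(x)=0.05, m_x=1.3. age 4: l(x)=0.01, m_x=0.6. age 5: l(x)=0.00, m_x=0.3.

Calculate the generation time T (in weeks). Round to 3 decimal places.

2.224

lx·mx: 0, 0, 0.272, 0.065, 0.006, 0 → R0 = 0.343
x·lx·mx: 0, 0, 0.544, 0.195, 0.024, 0 → Σ = 0.763
T = 0.763 / 0.343 = 2.22449… → 2.224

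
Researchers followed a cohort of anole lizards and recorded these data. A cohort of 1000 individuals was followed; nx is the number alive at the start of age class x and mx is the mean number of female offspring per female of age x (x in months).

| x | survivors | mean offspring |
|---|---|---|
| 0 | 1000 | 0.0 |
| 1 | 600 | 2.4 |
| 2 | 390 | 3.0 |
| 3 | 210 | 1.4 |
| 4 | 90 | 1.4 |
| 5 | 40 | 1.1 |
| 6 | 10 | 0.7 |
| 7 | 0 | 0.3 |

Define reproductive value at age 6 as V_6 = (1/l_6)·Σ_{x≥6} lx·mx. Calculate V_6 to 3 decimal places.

lx = nx/n0 = nx/1000: 1, 0.6, 0.39, 0.21, 0.09, 0.04, 0.01, 0
lx·mx for x ≥ 6: 0.007, 0 → sum = 0.007
V_6 = 0.007 / l_6 = 0.007 / 0.01 = 0.7 → 0.700

0.700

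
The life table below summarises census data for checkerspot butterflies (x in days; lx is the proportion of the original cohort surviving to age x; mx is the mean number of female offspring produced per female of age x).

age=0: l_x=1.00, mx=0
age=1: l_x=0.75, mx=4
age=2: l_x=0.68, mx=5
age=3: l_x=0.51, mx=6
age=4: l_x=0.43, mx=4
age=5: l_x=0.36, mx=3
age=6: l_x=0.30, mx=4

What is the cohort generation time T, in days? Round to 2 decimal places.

2.86

lx·mx: 0, 3, 3.4, 3.06, 1.72, 1.08, 1.2 → R0 = 13.46
x·lx·mx: 0, 3, 6.8, 9.18, 6.88, 5.4, 7.2 → Σ = 38.46
T = 38.46 / 13.46 = 2.857355… → 2.86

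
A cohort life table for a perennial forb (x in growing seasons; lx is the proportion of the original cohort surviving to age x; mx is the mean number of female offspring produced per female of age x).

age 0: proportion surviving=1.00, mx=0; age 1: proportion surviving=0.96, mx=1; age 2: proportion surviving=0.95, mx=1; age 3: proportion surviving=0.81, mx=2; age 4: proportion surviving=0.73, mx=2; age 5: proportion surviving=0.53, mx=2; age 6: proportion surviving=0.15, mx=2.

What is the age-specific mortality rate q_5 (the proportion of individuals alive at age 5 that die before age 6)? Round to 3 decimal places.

0.717

q_5 = (l_5 − l_6) / l_5 = (0.53 − 0.15) / 0.53
     = 0.38 / 0.53 = 0.716981… → 0.717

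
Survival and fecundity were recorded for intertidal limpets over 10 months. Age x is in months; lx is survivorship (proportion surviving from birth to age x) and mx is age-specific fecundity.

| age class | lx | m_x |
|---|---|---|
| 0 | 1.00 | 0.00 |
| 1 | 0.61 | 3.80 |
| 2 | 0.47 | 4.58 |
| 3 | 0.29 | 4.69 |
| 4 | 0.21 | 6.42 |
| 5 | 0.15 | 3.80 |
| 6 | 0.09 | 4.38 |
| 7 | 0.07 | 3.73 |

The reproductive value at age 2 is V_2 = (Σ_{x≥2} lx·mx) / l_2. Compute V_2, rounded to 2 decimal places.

12.95

lx·mx for x ≥ 2: 2.1526, 1.3601, 1.3482, 0.57, 0.3942, 0.2611 → sum = 6.0862
V_2 = 6.0862 / l_2 = 6.0862 / 0.47 = 12.949362… → 12.95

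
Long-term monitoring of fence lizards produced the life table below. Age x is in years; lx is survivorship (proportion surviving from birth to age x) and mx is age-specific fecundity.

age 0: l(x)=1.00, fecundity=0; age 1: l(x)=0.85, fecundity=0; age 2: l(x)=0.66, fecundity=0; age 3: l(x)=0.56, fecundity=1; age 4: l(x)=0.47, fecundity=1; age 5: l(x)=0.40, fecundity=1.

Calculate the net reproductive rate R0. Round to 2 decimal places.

lx·mx by age: 0, 0, 0, 0.56, 0.47, 0.4
R0 = Σ lx·mx = 1.43 → 1.43

1.43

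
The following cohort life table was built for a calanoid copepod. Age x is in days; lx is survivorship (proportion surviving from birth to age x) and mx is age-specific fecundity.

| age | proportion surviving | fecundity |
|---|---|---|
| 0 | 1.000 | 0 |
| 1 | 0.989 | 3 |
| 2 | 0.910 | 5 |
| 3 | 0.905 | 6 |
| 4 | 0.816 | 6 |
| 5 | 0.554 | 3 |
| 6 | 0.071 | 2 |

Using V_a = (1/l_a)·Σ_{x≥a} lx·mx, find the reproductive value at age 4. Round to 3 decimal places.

lx·mx for x ≥ 4: 4.896, 1.662, 0.142 → sum = 6.7
V_4 = 6.7 / l_4 = 6.7 / 0.816 = 8.210784… → 8.211

8.211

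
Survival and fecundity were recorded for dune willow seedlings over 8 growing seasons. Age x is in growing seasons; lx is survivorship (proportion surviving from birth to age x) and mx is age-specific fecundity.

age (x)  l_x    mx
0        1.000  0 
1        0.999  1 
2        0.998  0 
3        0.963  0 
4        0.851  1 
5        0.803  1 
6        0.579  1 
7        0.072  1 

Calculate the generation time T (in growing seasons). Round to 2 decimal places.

lx·mx: 0, 0.999, 0, 0, 0.851, 0.803, 0.579, 0.072 → R0 = 3.304
x·lx·mx: 0, 0.999, 0, 0, 3.404, 4.015, 3.474, 0.504 → Σ = 12.396
T = 12.396 / 3.304 = 3.751816… → 3.75

3.75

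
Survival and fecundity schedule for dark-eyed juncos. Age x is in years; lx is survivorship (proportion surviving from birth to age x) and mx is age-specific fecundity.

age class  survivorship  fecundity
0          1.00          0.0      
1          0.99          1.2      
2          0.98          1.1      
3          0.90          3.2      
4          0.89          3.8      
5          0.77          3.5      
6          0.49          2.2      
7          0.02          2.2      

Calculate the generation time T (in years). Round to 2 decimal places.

lx·mx: 0, 1.188, 1.078, 2.88, 3.382, 2.695, 1.078, 0.044 → R0 = 12.345
x·lx·mx: 0, 1.188, 2.156, 8.64, 13.528, 13.475, 6.468, 0.308 → Σ = 45.763
T = 45.763 / 12.345 = 3.707007… → 3.71

3.71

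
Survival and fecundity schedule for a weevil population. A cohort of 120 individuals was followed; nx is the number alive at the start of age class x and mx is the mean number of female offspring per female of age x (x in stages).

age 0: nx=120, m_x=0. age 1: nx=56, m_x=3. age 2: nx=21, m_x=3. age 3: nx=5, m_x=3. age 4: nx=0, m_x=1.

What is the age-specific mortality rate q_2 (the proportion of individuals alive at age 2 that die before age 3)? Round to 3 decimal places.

0.762

lx = nx/n0 = nx/120: 1, 0.46667…, 0.175, 0.04167…, 0
q_2 = (l_2 − l_3) / l_2 = (0.175 − 0.041667…) / 0.175
     = 0.133333… / 0.175 = 0.761905… → 0.762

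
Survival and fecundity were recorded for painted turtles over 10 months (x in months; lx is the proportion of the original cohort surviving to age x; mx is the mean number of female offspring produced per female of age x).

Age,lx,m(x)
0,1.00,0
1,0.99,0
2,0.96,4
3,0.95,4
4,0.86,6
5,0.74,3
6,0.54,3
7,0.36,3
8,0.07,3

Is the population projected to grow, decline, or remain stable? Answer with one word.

growing

R0 = Σ lx·mx = 0 + 0 + 3.84 + 3.8 + 5.16 + 2.22 + 1.62 + 1.08 + 0.21 = 17.93
R0 > 1, so the population is growing.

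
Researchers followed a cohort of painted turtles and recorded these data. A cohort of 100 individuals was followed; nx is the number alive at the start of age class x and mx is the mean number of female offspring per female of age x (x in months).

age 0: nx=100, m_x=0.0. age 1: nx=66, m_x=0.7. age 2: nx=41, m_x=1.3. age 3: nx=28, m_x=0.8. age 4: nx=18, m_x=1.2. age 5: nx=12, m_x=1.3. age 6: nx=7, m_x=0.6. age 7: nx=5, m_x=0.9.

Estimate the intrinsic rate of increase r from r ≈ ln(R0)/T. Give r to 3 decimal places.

lx = nx/n0 = nx/100: 1, 0.66, 0.41, 0.28, 0.18, 0.12, 0.07, 0.05
R0 = Σ lx·mx = 0 + 0.462 + 0.533 + 0.224 + 0.216 + 0.156 + 0.042 + 0.045 = 1.678
Σ x·lx·mx = 4.411; T = 4.411/1.678 = 2.62872…
r ≈ ln(R0)/T = ln(1.678)/2.62872… = 0.1969… → 0.197

0.197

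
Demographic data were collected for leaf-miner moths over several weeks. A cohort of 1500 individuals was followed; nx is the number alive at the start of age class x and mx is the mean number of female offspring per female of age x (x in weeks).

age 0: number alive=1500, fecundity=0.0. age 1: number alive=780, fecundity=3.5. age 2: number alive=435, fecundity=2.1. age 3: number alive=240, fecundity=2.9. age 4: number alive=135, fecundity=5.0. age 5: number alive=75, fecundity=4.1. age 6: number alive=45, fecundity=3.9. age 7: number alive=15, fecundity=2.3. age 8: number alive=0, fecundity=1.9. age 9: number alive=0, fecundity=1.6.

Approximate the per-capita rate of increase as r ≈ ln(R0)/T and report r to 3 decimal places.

lx = nx/n0 = nx/1500: 1, 0.52, 0.29, 0.16, 0.09, 0.05, 0.03, 0.01, 0, 0
R0 = Σ lx·mx = 0 + 1.82 + 0.609 + 0.464 + 0.45 + 0.205 + 0.117 + 0.023 + 0 + 0 = 3.688
Σ x·lx·mx = 8.118; T = 8.118/3.688 = 2.20119…
r ≈ ln(R0)/T = ln(3.688)/2.20119… = 0.5929… → 0.593

0.593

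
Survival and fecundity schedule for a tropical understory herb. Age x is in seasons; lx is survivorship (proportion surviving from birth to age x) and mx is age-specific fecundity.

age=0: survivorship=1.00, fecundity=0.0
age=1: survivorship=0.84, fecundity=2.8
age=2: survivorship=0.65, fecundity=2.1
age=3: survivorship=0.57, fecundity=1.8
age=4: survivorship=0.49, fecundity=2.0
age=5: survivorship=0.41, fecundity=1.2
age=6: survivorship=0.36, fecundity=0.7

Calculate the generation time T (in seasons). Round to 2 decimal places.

2.48

lx·mx: 0, 2.352, 1.365, 1.026, 0.98, 0.492, 0.252 → R0 = 6.467
x·lx·mx: 0, 2.352, 2.73, 3.078, 3.92, 2.46, 1.512 → Σ = 16.052
T = 16.052 / 6.467 = 2.48214… → 2.48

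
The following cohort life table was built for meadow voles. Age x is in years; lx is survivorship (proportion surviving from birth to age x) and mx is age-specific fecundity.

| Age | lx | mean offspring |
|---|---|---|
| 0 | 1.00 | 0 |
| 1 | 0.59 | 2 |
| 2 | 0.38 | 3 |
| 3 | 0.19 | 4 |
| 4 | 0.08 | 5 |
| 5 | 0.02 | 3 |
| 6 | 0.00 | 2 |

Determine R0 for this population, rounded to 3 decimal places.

lx·mx by age: 0, 1.18, 1.14, 0.76, 0.4, 0.06, 0
R0 = Σ lx·mx = 3.54 → 3.540

3.540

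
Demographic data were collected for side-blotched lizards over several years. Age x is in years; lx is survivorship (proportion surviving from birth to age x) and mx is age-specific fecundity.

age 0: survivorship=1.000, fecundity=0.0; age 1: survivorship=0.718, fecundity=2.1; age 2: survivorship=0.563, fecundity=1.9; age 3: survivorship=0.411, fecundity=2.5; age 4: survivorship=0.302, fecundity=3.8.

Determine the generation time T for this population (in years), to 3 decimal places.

2.382

lx·mx: 0, 1.5078, 1.0697, 1.0275, 1.1476 → R0 = 4.7526
x·lx·mx: 0, 1.5078, 2.1394, 3.0825, 4.5904 → Σ = 11.3201
T = 11.3201 / 4.7526 = 2.381875… → 2.382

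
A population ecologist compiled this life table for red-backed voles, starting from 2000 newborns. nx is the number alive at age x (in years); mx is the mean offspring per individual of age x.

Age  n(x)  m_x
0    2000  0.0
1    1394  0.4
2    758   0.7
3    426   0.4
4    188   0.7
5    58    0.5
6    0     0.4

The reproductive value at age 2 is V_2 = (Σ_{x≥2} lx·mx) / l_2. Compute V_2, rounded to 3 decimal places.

1.137

lx = nx/n0 = nx/2000: 1, 0.697, 0.379, 0.213, 0.094, 0.029, 0
lx·mx for x ≥ 2: 0.2653, 0.0852, 0.0658, 0.0145, 0 → sum = 0.4308
V_2 = 0.4308 / l_2 = 0.4308 / 0.379 = 1.136675… → 1.137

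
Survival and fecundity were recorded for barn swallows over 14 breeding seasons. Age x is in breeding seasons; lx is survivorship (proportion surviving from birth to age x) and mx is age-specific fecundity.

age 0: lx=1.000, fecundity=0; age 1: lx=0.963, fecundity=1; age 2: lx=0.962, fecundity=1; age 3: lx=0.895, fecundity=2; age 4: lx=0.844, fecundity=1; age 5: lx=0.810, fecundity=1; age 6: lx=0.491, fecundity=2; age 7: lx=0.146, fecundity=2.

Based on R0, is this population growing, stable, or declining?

R0 = Σ lx·mx = 0 + 0.963 + 0.962 + 1.79 + 0.844 + 0.81 + 0.982 + 0.292 = 6.643
R0 > 1, so the population is growing.

growing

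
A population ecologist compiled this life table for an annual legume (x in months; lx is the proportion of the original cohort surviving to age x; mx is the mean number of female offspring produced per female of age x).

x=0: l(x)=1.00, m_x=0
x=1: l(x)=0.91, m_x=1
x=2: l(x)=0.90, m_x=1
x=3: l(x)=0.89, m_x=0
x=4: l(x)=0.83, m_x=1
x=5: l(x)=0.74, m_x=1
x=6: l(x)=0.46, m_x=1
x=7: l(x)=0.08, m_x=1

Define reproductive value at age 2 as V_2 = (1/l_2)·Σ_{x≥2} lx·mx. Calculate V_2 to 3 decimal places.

3.344

lx·mx for x ≥ 2: 0.9, 0, 0.83, 0.74, 0.46, 0.08 → sum = 3.01
V_2 = 3.01 / l_2 = 3.01 / 0.9 = 3.344444… → 3.344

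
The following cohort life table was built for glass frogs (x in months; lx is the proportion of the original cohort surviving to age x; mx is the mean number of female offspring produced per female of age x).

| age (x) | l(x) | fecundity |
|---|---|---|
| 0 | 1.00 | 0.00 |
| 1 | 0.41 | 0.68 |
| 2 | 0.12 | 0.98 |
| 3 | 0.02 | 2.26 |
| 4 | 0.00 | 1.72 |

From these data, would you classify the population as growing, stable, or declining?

declining

R0 = Σ lx·mx = 0 + 0.2788 + 0.1176 + 0.0452 + 0 = 0.4416
R0 < 1, so the population is declining.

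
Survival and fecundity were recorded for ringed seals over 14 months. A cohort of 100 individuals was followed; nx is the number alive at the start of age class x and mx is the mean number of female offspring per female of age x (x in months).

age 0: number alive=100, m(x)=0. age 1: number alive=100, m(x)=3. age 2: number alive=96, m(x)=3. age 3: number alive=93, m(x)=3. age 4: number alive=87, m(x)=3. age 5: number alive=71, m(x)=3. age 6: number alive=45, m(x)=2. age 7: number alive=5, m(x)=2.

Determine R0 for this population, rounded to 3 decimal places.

lx = nx/n0 = nx/100: 1, 1, 0.96, 0.93, 0.87, 0.71, 0.45, 0.05
lx·mx by age: 0, 3, 2.88, 2.79, 2.61, 2.13, 0.9, 0.1
R0 = Σ lx·mx = 14.41 → 14.410

14.410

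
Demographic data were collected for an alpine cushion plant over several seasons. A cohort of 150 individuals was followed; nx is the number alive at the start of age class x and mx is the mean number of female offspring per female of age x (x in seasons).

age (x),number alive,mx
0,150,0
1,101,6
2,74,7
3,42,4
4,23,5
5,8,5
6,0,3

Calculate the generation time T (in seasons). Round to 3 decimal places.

1.939

lx = nx/n0 = nx/150: 1, 0.67333…, 0.49333…, 0.28, 0.15333…, 0.05333…, 0
lx·mx: 0, 4.04…, 3.453333…, 1.12, 0.766667…, 0.266667…, 0 → R0 = 9.646667…
x·lx·mx: 0, 4.04…, 6.906667…, 3.36, 3.066667…, 1.333333…, 0 → Σ = 18.706667…
T = 18.706667… / 9.646667… = 1.939185… → 1.939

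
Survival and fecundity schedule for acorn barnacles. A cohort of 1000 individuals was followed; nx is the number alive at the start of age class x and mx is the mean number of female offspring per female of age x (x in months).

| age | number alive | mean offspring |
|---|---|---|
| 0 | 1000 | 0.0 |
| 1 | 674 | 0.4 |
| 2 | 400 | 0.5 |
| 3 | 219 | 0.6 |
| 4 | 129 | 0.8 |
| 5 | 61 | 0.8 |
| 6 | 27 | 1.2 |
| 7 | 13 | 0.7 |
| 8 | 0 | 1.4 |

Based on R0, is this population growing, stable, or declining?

lx = nx/n0 = nx/1000: 1, 0.674, 0.4, 0.219, 0.129, 0.061, 0.027, 0.013, 0
R0 = Σ lx·mx = 0 + 0.2696 + 0.2 + 0.1314 + 0.1032 + 0.0488 + 0.0324 + 0.0091 + 0 = 0.7945
R0 < 1, so the population is declining.

declining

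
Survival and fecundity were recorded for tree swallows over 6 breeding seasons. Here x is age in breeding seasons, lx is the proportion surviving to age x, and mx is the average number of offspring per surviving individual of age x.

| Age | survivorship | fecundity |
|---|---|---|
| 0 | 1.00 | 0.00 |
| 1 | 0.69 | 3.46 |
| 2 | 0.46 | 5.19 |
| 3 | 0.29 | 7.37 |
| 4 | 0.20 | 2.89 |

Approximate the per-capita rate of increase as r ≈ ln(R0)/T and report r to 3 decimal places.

R0 = Σ lx·mx = 0 + 2.3874 + 2.3874 + 2.1373 + 0.578 = 7.4901
Σ x·lx·mx = 15.8861; T = 15.8861/7.4901 = 2.12095…
r ≈ ln(R0)/T = ln(7.4901)/2.12095… = 0.94938… → 0.949

0.949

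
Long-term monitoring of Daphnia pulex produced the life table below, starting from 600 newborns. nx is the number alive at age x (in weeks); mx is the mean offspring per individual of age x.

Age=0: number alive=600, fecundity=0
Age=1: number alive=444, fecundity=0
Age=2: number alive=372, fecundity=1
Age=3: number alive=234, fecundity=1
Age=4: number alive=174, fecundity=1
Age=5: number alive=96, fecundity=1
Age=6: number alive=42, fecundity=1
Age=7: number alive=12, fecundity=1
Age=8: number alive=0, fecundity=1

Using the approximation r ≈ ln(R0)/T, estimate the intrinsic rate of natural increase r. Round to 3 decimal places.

lx = nx/n0 = nx/600: 1, 0.74, 0.62, 0.39, 0.29, 0.16, 0.07, 0.02, 0
R0 = Σ lx·mx = 0 + 0 + 0.62 + 0.39 + 0.29 + 0.16 + 0.07 + 0.02 + 0 = 1.55
Σ x·lx·mx = 4.93; T = 4.93/1.55 = 3.18065…
r ≈ ln(R0)/T = ln(1.55)/3.18065… = 0.13779… → 0.138

0.138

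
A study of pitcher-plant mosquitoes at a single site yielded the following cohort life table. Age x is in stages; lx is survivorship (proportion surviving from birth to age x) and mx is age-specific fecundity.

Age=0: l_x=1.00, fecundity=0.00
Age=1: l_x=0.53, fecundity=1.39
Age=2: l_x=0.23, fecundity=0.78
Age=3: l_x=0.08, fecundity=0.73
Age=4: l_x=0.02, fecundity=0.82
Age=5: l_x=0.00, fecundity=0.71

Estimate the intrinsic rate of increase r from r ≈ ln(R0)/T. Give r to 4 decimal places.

R0 = Σ lx·mx = 0 + 0.7367 + 0.1794 + 0.0584 + 0.0164 + 0 = 0.9909
Σ x·lx·mx = 1.3363; T = 1.3363/0.9909 = 1.34857…
r ≈ ln(R0)/T = ln(0.9909)/1.34857… = -0.006779… → -0.0068

-0.0068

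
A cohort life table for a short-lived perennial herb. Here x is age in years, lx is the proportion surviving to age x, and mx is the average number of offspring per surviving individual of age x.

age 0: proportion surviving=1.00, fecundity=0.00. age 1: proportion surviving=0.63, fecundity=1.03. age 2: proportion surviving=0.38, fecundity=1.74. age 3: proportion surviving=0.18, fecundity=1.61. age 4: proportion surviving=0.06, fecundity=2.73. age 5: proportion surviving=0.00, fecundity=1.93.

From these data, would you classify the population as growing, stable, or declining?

growing

R0 = Σ lx·mx = 0 + 0.6489 + 0.6612 + 0.2898 + 0.1638 + 0 = 1.7637
R0 > 1, so the population is growing.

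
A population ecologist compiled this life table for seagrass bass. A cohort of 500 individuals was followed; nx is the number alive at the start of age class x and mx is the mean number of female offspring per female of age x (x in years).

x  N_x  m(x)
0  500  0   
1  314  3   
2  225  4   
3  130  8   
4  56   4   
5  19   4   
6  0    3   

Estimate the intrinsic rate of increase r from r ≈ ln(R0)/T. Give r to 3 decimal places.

0.825

lx = nx/n0 = nx/500: 1, 0.628, 0.45, 0.26, 0.112, 0.038, 0
R0 = Σ lx·mx = 0 + 1.884 + 1.8 + 2.08 + 0.448 + 0.152 + 0 = 6.364
Σ x·lx·mx = 14.276; T = 14.276/6.364 = 2.24324…
r ≈ ln(R0)/T = ln(6.364)/2.24324… = 0.82499… → 0.825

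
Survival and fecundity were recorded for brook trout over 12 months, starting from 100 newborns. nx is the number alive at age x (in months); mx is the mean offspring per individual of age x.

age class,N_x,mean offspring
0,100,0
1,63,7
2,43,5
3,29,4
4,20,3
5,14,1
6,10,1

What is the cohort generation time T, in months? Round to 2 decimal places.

1.86

lx = nx/n0 = nx/100: 1, 0.63, 0.43, 0.29, 0.2, 0.14, 0.1
lx·mx: 0, 4.41, 2.15, 1.16, 0.6, 0.14, 0.1 → R0 = 8.56
x·lx·mx: 0, 4.41, 4.3, 3.48, 2.4, 0.7, 0.6 → Σ = 15.89
T = 15.89 / 8.56 = 1.856308… → 1.86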